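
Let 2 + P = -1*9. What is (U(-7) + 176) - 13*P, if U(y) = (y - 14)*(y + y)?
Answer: 613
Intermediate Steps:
P = -11 (P = -2 - 1*9 = -2 - 9 = -11)
U(y) = 2*y*(-14 + y) (U(y) = (-14 + y)*(2*y) = 2*y*(-14 + y))
(U(-7) + 176) - 13*P = (2*(-7)*(-14 - 7) + 176) - 13*(-11) = (2*(-7)*(-21) + 176) + 143 = (294 + 176) + 143 = 470 + 143 = 613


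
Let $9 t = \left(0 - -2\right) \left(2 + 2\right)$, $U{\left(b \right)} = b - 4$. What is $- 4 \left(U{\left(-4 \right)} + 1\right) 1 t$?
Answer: $\frac{224}{9} \approx 24.889$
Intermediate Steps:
$U{\left(b \right)} = -4 + b$ ($U{\left(b \right)} = b - 4 = -4 + b$)
$t = \frac{8}{9}$ ($t = \frac{\left(0 - -2\right) \left(2 + 2\right)}{9} = \frac{\left(0 + 2\right) 4}{9} = \frac{2 \cdot 4}{9} = \frac{1}{9} \cdot 8 = \frac{8}{9} \approx 0.88889$)
$- 4 \left(U{\left(-4 \right)} + 1\right) 1 t = - 4 \left(\left(-4 - 4\right) + 1\right) 1 \cdot \frac{8}{9} = - 4 \left(-8 + 1\right) 1 \cdot \frac{8}{9} = - 4 \left(\left(-7\right) 1\right) \frac{8}{9} = \left(-4\right) \left(-7\right) \frac{8}{9} = 28 \cdot \frac{8}{9} = \frac{224}{9}$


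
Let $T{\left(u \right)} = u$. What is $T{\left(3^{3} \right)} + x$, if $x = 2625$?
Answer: $2652$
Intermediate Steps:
$T{\left(3^{3} \right)} + x = 3^{3} + 2625 = 27 + 2625 = 2652$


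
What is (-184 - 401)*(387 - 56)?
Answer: -193635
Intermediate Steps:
(-184 - 401)*(387 - 56) = -585*331 = -193635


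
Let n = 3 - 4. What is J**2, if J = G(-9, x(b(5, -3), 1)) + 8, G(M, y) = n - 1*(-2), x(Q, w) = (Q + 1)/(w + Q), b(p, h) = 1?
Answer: 81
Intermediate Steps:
x(Q, w) = (1 + Q)/(Q + w)
n = -1
G(M, y) = 1 (G(M, y) = -1 - 1*(-2) = -1 + 2 = 1)
J = 9 (J = 1 + 8 = 9)
J**2 = 9**2 = 81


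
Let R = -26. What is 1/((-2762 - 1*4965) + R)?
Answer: -1/7753 ≈ -0.00012898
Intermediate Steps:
1/((-2762 - 1*4965) + R) = 1/((-2762 - 1*4965) - 26) = 1/((-2762 - 4965) - 26) = 1/(-7727 - 26) = 1/(-7753) = -1/7753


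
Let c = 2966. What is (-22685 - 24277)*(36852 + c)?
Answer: -1869932916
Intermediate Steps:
(-22685 - 24277)*(36852 + c) = (-22685 - 24277)*(36852 + 2966) = -46962*39818 = -1869932916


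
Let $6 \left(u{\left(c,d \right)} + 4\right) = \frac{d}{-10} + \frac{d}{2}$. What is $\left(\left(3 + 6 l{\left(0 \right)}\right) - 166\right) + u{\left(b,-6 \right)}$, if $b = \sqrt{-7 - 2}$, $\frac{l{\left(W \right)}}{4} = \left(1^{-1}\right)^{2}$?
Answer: $- \frac{717}{5} \approx -143.4$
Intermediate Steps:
$l{\left(W \right)} = 4$ ($l{\left(W \right)} = 4 \left(1^{-1}\right)^{2} = 4 \cdot 1^{2} = 4 \cdot 1 = 4$)
$b = 3 i$ ($b = \sqrt{-9} = 3 i \approx 3.0 i$)
$u{\left(c,d \right)} = -4 + \frac{d}{15}$ ($u{\left(c,d \right)} = -4 + \frac{\frac{d}{-10} + \frac{d}{2}}{6} = -4 + \frac{d \left(- \frac{1}{10}\right) + d \frac{1}{2}}{6} = -4 + \frac{- \frac{d}{10} + \frac{d}{2}}{6} = -4 + \frac{\frac{2}{5} d}{6} = -4 + \frac{d}{15}$)
$\left(\left(3 + 6 l{\left(0 \right)}\right) - 166\right) + u{\left(b,-6 \right)} = \left(\left(3 + 6 \cdot 4\right) - 166\right) + \left(-4 + \frac{1}{15} \left(-6\right)\right) = \left(\left(3 + 24\right) - 166\right) - \frac{22}{5} = \left(27 - 166\right) - \frac{22}{5} = -139 - \frac{22}{5} = - \frac{717}{5}$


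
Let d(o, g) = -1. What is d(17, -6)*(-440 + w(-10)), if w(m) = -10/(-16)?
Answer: 3515/8 ≈ 439.38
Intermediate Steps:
w(m) = 5/8 (w(m) = -10*(-1/16) = 5/8)
d(17, -6)*(-440 + w(-10)) = -(-440 + 5/8) = -1*(-3515/8) = 3515/8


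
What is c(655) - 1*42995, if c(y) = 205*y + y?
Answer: 91935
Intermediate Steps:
c(y) = 206*y
c(655) - 1*42995 = 206*655 - 1*42995 = 134930 - 42995 = 91935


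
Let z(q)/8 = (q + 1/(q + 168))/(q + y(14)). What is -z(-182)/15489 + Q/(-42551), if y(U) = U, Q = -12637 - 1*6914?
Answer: 88922216567/193767297066 ≈ 0.45891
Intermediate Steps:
Q = -19551 (Q = -12637 - 6914 = -19551)
z(q) = 8*(q + 1/(168 + q))/(14 + q) (z(q) = 8*((q + 1/(q + 168))/(q + 14)) = 8*((q + 1/(168 + q))/(14 + q)) = 8*(q + 1/(168 + q))/(14 + q))
-z(-182)/15489 + Q/(-42551) = -8*(1 + (-182)² + 168*(-182))/(2352 + (-182)² + 182*(-182))/15489 - 19551/(-42551) = -8*(1 + 33124 - 30576)/(2352 + 33124 - 33124)*(1/15489) - 19551*(-1/42551) = -8*2549/2352*(1/15489) + 19551/42551 = -1*2549/294*(1/15489) + 19551/42551 = -2549/294*1/15489 + 19551/42551 = -2549/4553766 + 19551/42551 = 88922216567/193767297066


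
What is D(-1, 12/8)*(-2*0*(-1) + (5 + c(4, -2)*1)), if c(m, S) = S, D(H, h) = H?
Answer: -3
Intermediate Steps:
D(-1, 12/8)*(-2*0*(-1) + (5 + c(4, -2)*1)) = -(-2*0*(-1) + (5 - 2*1)) = -(0*(-1) + (5 - 2)) = -(0 + 3) = -1*3 = -3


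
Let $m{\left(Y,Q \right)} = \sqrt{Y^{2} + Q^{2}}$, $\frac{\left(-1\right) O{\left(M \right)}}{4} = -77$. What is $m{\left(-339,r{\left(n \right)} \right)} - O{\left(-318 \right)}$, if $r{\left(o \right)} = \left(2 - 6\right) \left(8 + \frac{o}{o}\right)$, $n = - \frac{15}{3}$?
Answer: $-308 + 3 \sqrt{12913} \approx 32.906$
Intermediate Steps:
$O{\left(M \right)} = 308$ ($O{\left(M \right)} = \left(-4\right) \left(-77\right) = 308$)
$n = -5$ ($n = \left(-15\right) \frac{1}{3} = -5$)
$r{\left(o \right)} = -36$ ($r{\left(o \right)} = - 4 \left(8 + 1\right) = \left(-4\right) 9 = -36$)
$m{\left(Y,Q \right)} = \sqrt{Q^{2} + Y^{2}}$
$m{\left(-339,r{\left(n \right)} \right)} - O{\left(-318 \right)} = \sqrt{\left(-36\right)^{2} + \left(-339\right)^{2}} - 308 = \sqrt{1296 + 114921} - 308 = \sqrt{116217} - 308 = 3 \sqrt{12913} - 308 = -308 + 3 \sqrt{12913}$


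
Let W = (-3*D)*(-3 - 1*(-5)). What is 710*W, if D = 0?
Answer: 0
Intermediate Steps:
W = 0 (W = (-3*0)*(-3 - 1*(-5)) = 0*(-3 + 5) = 0*2 = 0)
710*W = 710*0 = 0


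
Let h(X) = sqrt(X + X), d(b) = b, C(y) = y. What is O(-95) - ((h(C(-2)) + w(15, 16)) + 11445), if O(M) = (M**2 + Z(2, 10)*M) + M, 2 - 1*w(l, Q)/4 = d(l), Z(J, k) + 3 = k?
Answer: -3128 - 2*I ≈ -3128.0 - 2.0*I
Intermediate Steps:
Z(J, k) = -3 + k
w(l, Q) = 8 - 4*l
h(X) = sqrt(2)*sqrt(X) (h(X) = sqrt(2*X) = sqrt(2)*sqrt(X))
O(M) = M**2 + 8*M (O(M) = (M**2 + (-3 + 10)*M) + M = (M**2 + 7*M) + M = M**2 + 8*M)
O(-95) - ((h(C(-2)) + w(15, 16)) + 11445) = -95*(8 - 95) - ((sqrt(2)*sqrt(-2) + (8 - 4*15)) + 11445) = -95*(-87) - ((sqrt(2)*(I*sqrt(2)) + (8 - 60)) + 11445) = 8265 - ((2*I - 52) + 11445) = 8265 - ((-52 + 2*I) + 11445) = 8265 - (11393 + 2*I) = 8265 + (-11393 - 2*I) = -3128 - 2*I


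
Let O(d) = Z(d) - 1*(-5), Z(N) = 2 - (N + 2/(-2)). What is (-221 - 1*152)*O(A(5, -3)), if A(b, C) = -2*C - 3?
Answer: -1865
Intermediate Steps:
Z(N) = 3 - N (Z(N) = 2 - (N + 2*(-½)) = 2 - (N - 1) = 2 - (-1 + N) = 2 + (1 - N) = 3 - N)
A(b, C) = -3 - 2*C
O(d) = 8 - d (O(d) = (3 - d) - 1*(-5) = (3 - d) + 5 = 8 - d)
(-221 - 1*152)*O(A(5, -3)) = (-221 - 1*152)*(8 - (-3 - 2*(-3))) = (-221 - 152)*(8 - (-3 + 6)) = -373*(8 - 1*3) = -373*(8 - 3) = -373*5 = -1865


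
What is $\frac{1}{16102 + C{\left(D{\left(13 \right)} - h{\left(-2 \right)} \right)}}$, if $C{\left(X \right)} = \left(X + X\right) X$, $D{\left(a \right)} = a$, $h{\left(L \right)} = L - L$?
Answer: $\frac{1}{16440} \approx 6.0827 \cdot 10^{-5}$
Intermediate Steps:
$h{\left(L \right)} = 0$
$C{\left(X \right)} = 2 X^{2}$ ($C{\left(X \right)} = 2 X X = 2 X^{2}$)
$\frac{1}{16102 + C{\left(D{\left(13 \right)} - h{\left(-2 \right)} \right)}} = \frac{1}{16102 + 2 \left(13 - 0\right)^{2}} = \frac{1}{16102 + 2 \left(13 + 0\right)^{2}} = \frac{1}{16102 + 2 \cdot 13^{2}} = \frac{1}{16102 + 2 \cdot 169} = \frac{1}{16102 + 338} = \frac{1}{16440}$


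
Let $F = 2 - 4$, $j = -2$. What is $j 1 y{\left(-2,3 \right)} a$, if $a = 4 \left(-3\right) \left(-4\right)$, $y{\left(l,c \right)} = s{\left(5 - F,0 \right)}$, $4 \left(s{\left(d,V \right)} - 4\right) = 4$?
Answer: $-480$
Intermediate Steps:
$F = -2$ ($F = 2 - 4 = -2$)
$s{\left(d,V \right)} = 5$ ($s{\left(d,V \right)} = 4 + \frac{1}{4} \cdot 4 = 4 + 1 = 5$)
$y{\left(l,c \right)} = 5$
$a = 48$ ($a = \left(-12\right) \left(-4\right) = 48$)
$j 1 y{\left(-2,3 \right)} a = \left(-2\right) 1 \cdot 5 \cdot 48 = \left(-2\right) 5 \cdot 48 = \left(-10\right) 48 = -480$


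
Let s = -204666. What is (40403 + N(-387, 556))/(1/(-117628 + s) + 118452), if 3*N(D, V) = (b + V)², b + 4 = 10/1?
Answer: 140859559582/114529106661 ≈ 1.2299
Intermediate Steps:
b = 6 (b = -4 + 10/1 = -4 + 10*1 = -4 + 10 = 6)
N(D, V) = (6 + V)²/3
(40403 + N(-387, 556))/(1/(-117628 + s) + 118452) = (40403 + (6 + 556)²/3)/(1/(-117628 - 204666) + 118452) = (40403 + (⅓)*562²)/(1/(-322294) + 118452) = (40403 + (⅓)*315844)/(-1/322294 + 118452) = (40403 + 315844/3)/(38176368887/322294) = (437053/3)*(322294/38176368887) = 140859559582/114529106661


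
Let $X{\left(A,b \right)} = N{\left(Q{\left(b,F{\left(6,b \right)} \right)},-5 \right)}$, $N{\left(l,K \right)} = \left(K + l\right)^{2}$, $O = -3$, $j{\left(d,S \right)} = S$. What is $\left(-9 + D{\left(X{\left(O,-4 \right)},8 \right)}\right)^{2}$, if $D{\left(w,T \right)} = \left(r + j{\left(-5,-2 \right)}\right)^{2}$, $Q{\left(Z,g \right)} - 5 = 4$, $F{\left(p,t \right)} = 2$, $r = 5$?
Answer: $0$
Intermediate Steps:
$Q{\left(Z,g \right)} = 9$ ($Q{\left(Z,g \right)} = 5 + 4 = 9$)
$X{\left(A,b \right)} = 16$ ($X{\left(A,b \right)} = \left(-5 + 9\right)^{2} = 4^{2} = 16$)
$D{\left(w,T \right)} = 9$ ($D{\left(w,T \right)} = \left(5 - 2\right)^{2} = 3^{2} = 9$)
$\left(-9 + D{\left(X{\left(O,-4 \right)},8 \right)}\right)^{2} = \left(-9 + 9\right)^{2} = 0^{2} = 0$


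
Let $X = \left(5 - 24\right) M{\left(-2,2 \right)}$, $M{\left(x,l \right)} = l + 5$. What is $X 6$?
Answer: $-798$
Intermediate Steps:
$M{\left(x,l \right)} = 5 + l$
$X = -133$ ($X = \left(5 - 24\right) \left(5 + 2\right) = \left(-19\right) 7 = -133$)
$X 6 = \left(-133\right) 6 = -798$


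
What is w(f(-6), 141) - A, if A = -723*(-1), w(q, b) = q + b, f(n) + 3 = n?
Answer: -591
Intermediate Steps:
f(n) = -3 + n
w(q, b) = b + q
A = 723
w(f(-6), 141) - A = (141 + (-3 - 6)) - 1*723 = (141 - 9) - 723 = 132 - 723 = -591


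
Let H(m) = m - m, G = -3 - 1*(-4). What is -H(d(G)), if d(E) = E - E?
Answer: 0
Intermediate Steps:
G = 1 (G = -3 + 4 = 1)
d(E) = 0
H(m) = 0
-H(d(G)) = -1*0 = 0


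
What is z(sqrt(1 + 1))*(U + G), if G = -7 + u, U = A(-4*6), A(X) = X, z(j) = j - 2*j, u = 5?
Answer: 26*sqrt(2) ≈ 36.770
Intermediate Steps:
z(j) = -j
U = -24 (U = -4*6 = -24)
G = -2 (G = -7 + 5 = -2)
z(sqrt(1 + 1))*(U + G) = (-sqrt(1 + 1))*(-24 - 2) = -sqrt(2)*(-26) = 26*sqrt(2)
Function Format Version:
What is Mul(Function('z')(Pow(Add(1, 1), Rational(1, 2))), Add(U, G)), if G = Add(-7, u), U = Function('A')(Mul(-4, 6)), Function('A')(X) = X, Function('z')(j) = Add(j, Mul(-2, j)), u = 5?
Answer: Mul(26, Pow(2, Rational(1, 2))) ≈ 36.770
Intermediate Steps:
Function('z')(j) = Mul(-1, j)
U = -24 (U = Mul(-4, 6) = -24)
G = -2 (G = Add(-7, 5) = -2)
Mul(Function('z')(Pow(Add(1, 1), Rational(1, 2))), Add(U, G)) = Mul(Mul(-1, Pow(Add(1, 1), Rational(1, 2))), Add(-24, -2)) = Mul(Mul(-1, Pow(2, Rational(1, 2))), -26) = Mul(26, Pow(2, Rational(1, 2)))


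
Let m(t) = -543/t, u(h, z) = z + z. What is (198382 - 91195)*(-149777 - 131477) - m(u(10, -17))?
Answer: -1024990265475/34 ≈ -3.0147e+10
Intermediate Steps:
u(h, z) = 2*z
(198382 - 91195)*(-149777 - 131477) - m(u(10, -17)) = (198382 - 91195)*(-149777 - 131477) - (-543)/(2*(-17)) = 107187*(-281254) - (-543)/(-34) = -30146772498 - (-543)*(-1)/34 = -30146772498 - 1*543/34 = -30146772498 - 543/34 = -1024990265475/34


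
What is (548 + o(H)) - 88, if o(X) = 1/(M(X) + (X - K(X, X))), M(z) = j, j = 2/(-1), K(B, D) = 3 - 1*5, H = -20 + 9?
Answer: 5059/11 ≈ 459.91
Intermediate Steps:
H = -11
K(B, D) = -2 (K(B, D) = 3 - 5 = -2)
j = -2 (j = 2*(-1) = -2)
M(z) = -2
o(X) = 1/X (o(X) = 1/(-2 + (X - 1*(-2))) = 1/(-2 + (X + 2)) = 1/(-2 + (2 + X)) = 1/X)
(548 + o(H)) - 88 = (548 + 1/(-11)) - 88 = (548 - 1/11) - 88 = 6027/11 - 88 = 5059/11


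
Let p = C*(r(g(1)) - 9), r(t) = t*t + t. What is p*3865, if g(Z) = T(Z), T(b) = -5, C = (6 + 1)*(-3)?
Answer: -892815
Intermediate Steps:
C = -21 (C = 7*(-3) = -21)
g(Z) = -5
r(t) = t + t² (r(t) = t² + t = t + t²)
p = -231 (p = -21*(-5*(1 - 5) - 9) = -21*(-5*(-4) - 9) = -21*(20 - 9) = -21*11 = -231)
p*3865 = -231*3865 = -892815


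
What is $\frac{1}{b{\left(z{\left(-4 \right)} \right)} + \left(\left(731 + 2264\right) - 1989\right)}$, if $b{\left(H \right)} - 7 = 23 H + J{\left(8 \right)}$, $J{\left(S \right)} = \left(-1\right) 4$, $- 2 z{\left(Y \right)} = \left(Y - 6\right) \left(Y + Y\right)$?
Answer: $\frac{1}{89} \approx 0.011236$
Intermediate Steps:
$z{\left(Y \right)} = - Y \left(-6 + Y\right)$ ($z{\left(Y \right)} = - \frac{\left(Y - 6\right) \left(Y + Y\right)}{2} = - \frac{\left(-6 + Y\right) 2 Y}{2} = - \frac{2 Y \left(-6 + Y\right)}{2} = - Y \left(-6 + Y\right)$)
$J{\left(S \right)} = -4$
$b{\left(H \right)} = 3 + 23 H$ ($b{\left(H \right)} = 7 + \left(23 H - 4\right) = 7 + \left(-4 + 23 H\right) = 3 + 23 H$)
$\frac{1}{b{\left(z{\left(-4 \right)} \right)} + \left(\left(731 + 2264\right) - 1989\right)} = \frac{1}{\left(3 + 23 \left(- 4 \left(6 - -4\right)\right)\right) + \left(\left(731 + 2264\right) - 1989\right)} = \frac{1}{\left(3 + 23 \left(- 4 \left(6 + 4\right)\right)\right) + \left(2995 - 1989\right)} = \frac{1}{\left(3 + 23 \left(\left(-4\right) 10\right)\right) + 1006} = \frac{1}{\left(3 + 23 \left(-40\right)\right) + 1006} = \frac{1}{\left(3 - 920\right) + 1006} = \frac{1}{-917 + 1006} = \frac{1}{89}$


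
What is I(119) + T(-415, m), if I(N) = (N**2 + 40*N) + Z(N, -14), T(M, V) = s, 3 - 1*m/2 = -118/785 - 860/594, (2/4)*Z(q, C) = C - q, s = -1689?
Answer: 16966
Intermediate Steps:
Z(q, C) = -2*q + 2*C (Z(q, C) = 2*(C - q) = -2*q + 2*C)
m = 2144062/233145 (m = 6 - 2*(-118/785 - 860/594) = 6 - 2*(-118*1/785 - 860*1/594) = 6 - 2*(-118/785 - 430/297) = 6 - 2*(-372596/233145) = 6 + 745192/233145 = 2144062/233145 ≈ 9.1963)
T(M, V) = -1689
I(N) = -28 + N**2 + 38*N (I(N) = (N**2 + 40*N) + (-2*N + 2*(-14)) = (N**2 + 40*N) + (-2*N - 28) = (N**2 + 40*N) + (-28 - 2*N) = -28 + N**2 + 38*N)
I(119) + T(-415, m) = (-28 + 119**2 + 38*119) - 1689 = (-28 + 14161 + 4522) - 1689 = 18655 - 1689 = 16966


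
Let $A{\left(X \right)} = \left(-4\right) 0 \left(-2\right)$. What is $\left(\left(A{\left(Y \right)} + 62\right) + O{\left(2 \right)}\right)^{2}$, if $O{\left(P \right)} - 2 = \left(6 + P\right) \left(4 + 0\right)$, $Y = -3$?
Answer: $9216$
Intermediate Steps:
$A{\left(X \right)} = 0$ ($A{\left(X \right)} = 0 \left(-2\right) = 0$)
$O{\left(P \right)} = 26 + 4 P$ ($O{\left(P \right)} = 2 + \left(6 + P\right) \left(4 + 0\right) = 2 + \left(6 + P\right) 4 = 2 + \left(24 + 4 P\right) = 26 + 4 P$)
$\left(\left(A{\left(Y \right)} + 62\right) + O{\left(2 \right)}\right)^{2} = \left(\left(0 + 62\right) + \left(26 + 4 \cdot 2\right)\right)^{2} = \left(62 + \left(26 + 8\right)\right)^{2} = \left(62 + 34\right)^{2} = 96^{2} = 9216$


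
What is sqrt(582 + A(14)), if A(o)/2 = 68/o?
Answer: sqrt(28994)/7 ≈ 24.325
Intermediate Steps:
A(o) = 136/o (A(o) = 2*(68/o) = 136/o)
sqrt(582 + A(14)) = sqrt(582 + 136/14) = sqrt(582 + 136*(1/14)) = sqrt(582 + 68/7) = sqrt(4142/7) = sqrt(28994)/7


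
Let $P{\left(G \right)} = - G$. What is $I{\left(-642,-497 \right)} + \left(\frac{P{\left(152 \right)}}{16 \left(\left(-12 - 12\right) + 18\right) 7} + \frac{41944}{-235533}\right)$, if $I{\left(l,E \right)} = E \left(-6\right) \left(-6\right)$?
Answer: $- \frac{39332020977}{2198308} \approx -17892.0$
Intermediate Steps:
$I{\left(l,E \right)} = 36 E$ ($I{\left(l,E \right)} = - 6 E \left(-6\right) = 36 E$)
$I{\left(-642,-497 \right)} + \left(\frac{P{\left(152 \right)}}{16 \left(\left(-12 - 12\right) + 18\right) 7} + \frac{41944}{-235533}\right) = 36 \left(-497\right) + \left(\frac{\left(-1\right) 152}{16 \left(\left(-12 - 12\right) + 18\right) 7} + \frac{41944}{-235533}\right) = -17892 - \left(\frac{41944}{235533} + \frac{152}{16 \left(-24 + 18\right) 7}\right) = -17892 - \left(\frac{41944}{235533} + \frac{152}{16 \left(-6\right) 7}\right) = -17892 - \left(\frac{41944}{235533} + \frac{152}{\left(-96\right) 7}\right) = -17892 - \left(\frac{41944}{235533} + \frac{152}{-672}\right) = -17892 - - \frac{105759}{2198308} = -17892 + \left(\frac{19}{84} - \frac{41944}{235533}\right) = -17892 + \frac{105759}{2198308} = - \frac{39332020977}{2198308}$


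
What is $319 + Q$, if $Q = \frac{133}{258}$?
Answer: $\frac{82435}{258} \approx 319.52$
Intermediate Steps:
$Q = \frac{133}{258}$ ($Q = 133 \cdot \frac{1}{258} = \frac{133}{258} \approx 0.5155$)
$319 + Q = 319 + \frac{133}{258} = \frac{82435}{258}$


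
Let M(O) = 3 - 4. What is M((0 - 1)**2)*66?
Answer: -66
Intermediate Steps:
M(O) = -1
M((0 - 1)**2)*66 = -1*66 = -66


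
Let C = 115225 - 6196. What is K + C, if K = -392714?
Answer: -283685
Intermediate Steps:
C = 109029
K + C = -392714 + 109029 = -283685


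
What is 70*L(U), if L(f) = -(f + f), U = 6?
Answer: -840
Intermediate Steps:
L(f) = -2*f
70*L(U) = 70*(-2*6) = 70*(-12) = -840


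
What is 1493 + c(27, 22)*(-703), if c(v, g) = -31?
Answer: 23286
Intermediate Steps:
1493 + c(27, 22)*(-703) = 1493 - 31*(-703) = 1493 + 21793 = 23286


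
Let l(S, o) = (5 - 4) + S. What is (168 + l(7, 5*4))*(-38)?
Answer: -6688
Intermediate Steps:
l(S, o) = 1 + S
(168 + l(7, 5*4))*(-38) = (168 + (1 + 7))*(-38) = (168 + 8)*(-38) = 176*(-38) = -6688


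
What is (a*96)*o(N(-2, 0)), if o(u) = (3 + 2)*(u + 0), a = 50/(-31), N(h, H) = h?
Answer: 48000/31 ≈ 1548.4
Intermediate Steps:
a = -50/31 (a = 50*(-1/31) = -50/31 ≈ -1.6129)
o(u) = 5*u
(a*96)*o(N(-2, 0)) = (-50/31*96)*(5*(-2)) = -4800/31*(-10) = 48000/31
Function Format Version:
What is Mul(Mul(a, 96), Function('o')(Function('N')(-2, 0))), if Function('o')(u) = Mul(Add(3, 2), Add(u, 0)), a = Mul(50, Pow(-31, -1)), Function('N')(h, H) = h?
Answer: Rational(48000, 31) ≈ 1548.4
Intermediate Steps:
a = Rational(-50, 31) (a = Mul(50, Rational(-1, 31)) = Rational(-50, 31) ≈ -1.6129)
Function('o')(u) = Mul(5, u)
Mul(Mul(a, 96), Function('o')(Function('N')(-2, 0))) = Mul(Mul(Rational(-50, 31), 96), Mul(5, -2)) = Mul(Rational(-4800, 31), -10) = Rational(48000, 31)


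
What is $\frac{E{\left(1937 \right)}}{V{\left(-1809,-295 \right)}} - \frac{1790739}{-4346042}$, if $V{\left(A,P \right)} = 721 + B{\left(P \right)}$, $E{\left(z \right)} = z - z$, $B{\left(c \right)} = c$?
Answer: $\frac{1790739}{4346042} \approx 0.41204$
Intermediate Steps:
$E{\left(z \right)} = 0$
$V{\left(A,P \right)} = 721 + P$
$\frac{E{\left(1937 \right)}}{V{\left(-1809,-295 \right)}} - \frac{1790739}{-4346042} = \frac{0}{721 - 295} - \frac{1790739}{-4346042} = \frac{0}{426} - - \frac{1790739}{4346042} = 0 \cdot \frac{1}{426} + \frac{1790739}{4346042} = 0 + \frac{1790739}{4346042} = \frac{1790739}{4346042}$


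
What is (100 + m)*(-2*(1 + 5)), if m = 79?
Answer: -2148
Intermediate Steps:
(100 + m)*(-2*(1 + 5)) = (100 + 79)*(-2*(1 + 5)) = 179*(-2*6) = 179*(-12) = -2148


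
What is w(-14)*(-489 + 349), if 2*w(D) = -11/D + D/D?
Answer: -125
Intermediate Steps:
w(D) = ½ - 11/(2*D) (w(D) = (-11/D + D/D)/2 = (-11/D + 1)/2 = (1 - 11/D)/2 = ½ - 11/(2*D))
w(-14)*(-489 + 349) = ((½)*(-11 - 14)/(-14))*(-489 + 349) = ((½)*(-1/14)*(-25))*(-140) = (25/28)*(-140) = -125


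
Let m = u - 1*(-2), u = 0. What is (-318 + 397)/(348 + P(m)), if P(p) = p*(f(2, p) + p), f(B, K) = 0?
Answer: 79/352 ≈ 0.22443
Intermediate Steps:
m = 2 (m = 0 - 1*(-2) = 0 + 2 = 2)
P(p) = p**2 (P(p) = p*(0 + p) = p*p = p**2)
(-318 + 397)/(348 + P(m)) = (-318 + 397)/(348 + 2**2) = 79/(348 + 4) = 79/352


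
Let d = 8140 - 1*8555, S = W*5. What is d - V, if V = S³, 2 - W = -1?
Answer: -3790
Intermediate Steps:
W = 3 (W = 2 - 1*(-1) = 2 + 1 = 3)
S = 15 (S = 3*5 = 15)
d = -415 (d = 8140 - 8555 = -415)
V = 3375 (V = 15³ = 3375)
d - V = -415 - 1*3375 = -415 - 3375 = -3790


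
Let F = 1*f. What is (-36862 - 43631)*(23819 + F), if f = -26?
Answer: -1915169949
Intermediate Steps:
F = -26 (F = 1*(-26) = -26)
(-36862 - 43631)*(23819 + F) = (-36862 - 43631)*(23819 - 26) = -80493*23793 = -1915169949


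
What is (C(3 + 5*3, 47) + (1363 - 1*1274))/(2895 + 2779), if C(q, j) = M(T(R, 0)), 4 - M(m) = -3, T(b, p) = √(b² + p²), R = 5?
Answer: 48/2837 ≈ 0.016919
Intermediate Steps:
M(m) = 7 (M(m) = 4 - 1*(-3) = 4 + 3 = 7)
C(q, j) = 7
(C(3 + 5*3, 47) + (1363 - 1*1274))/(2895 + 2779) = (7 + (1363 - 1*1274))/(2895 + 2779) = (7 + (1363 - 1274))/5674 = (7 + 89)*(1/5674) = 96*(1/5674) = 48/2837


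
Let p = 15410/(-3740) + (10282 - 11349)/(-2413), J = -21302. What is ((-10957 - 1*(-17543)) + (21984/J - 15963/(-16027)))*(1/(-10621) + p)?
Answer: -2086129272272364261873/86115901752174866 ≈ -24225.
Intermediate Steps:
p = -3319375/902462 (p = 15410*(-1/3740) - 1067*(-1/2413) = -1541/374 + 1067/2413 = -3319375/902462 ≈ -3.6781)
((-10957 - 1*(-17543)) + (21984/J - 15963/(-16027)))*(1/(-10621) + p) = ((-10957 - 1*(-17543)) + (21984/(-21302) - 15963/(-16027)))*(1/(-10621) - 3319375/902462) = ((-10957 + 17543) + (21984*(-1/21302) - 15963*(-1/16027)))*(-1/10621 - 3319375/902462) = (6586 + (-10992/10651 + 15963/16027))*(-1855578123/504476258) = (6586 - 6146871/170703577)*(-1855578123/504476258) = (1124247611251/170703577)*(-1855578123/504476258) = -2086129272272364261873/86115901752174866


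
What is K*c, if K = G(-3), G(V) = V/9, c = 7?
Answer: -7/3 ≈ -2.3333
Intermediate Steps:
G(V) = V/9 (G(V) = V*(⅑) = V/9)
K = -⅓ (K = (⅑)*(-3) = -⅓ ≈ -0.33333)
K*c = -⅓*7 = -7/3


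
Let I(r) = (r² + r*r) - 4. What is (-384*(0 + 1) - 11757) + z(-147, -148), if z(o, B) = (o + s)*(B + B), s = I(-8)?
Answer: -5333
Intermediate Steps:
I(r) = -4 + 2*r² (I(r) = (r² + r²) - 4 = 2*r² - 4 = -4 + 2*r²)
s = 124 (s = -4 + 2*(-8)² = -4 + 2*64 = -4 + 128 = 124)
z(o, B) = 2*B*(124 + o) (z(o, B) = (o + 124)*(B + B) = (124 + o)*(2*B) = 2*B*(124 + o))
(-384*(0 + 1) - 11757) + z(-147, -148) = (-384*(0 + 1) - 11757) + 2*(-148)*(124 - 147) = (-384 - 11757) + 2*(-148)*(-23) = (-384*1 - 11757) + 6808 = (-384 - 11757) + 6808 = -12141 + 6808 = -5333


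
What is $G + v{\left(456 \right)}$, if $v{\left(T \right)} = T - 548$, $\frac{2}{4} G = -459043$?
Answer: $-918178$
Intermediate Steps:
$G = -918086$ ($G = 2 \left(-459043\right) = -918086$)
$v{\left(T \right)} = -548 + T$
$G + v{\left(456 \right)} = -918086 + \left(-548 + 456\right) = -918086 - 92 = -918178$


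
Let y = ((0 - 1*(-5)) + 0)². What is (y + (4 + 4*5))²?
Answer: 2401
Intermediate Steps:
y = 25 (y = ((0 + 5) + 0)² = (5 + 0)² = 5² = 25)
(y + (4 + 4*5))² = (25 + (4 + 4*5))² = (25 + (4 + 20))² = (25 + 24)² = 49² = 2401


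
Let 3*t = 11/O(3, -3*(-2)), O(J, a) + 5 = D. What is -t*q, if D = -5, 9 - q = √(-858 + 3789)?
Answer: 33/10 - 11*√2931/30 ≈ -16.551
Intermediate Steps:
q = 9 - √2931 (q = 9 - √(-858 + 3789) = 9 - √2931 ≈ -45.139)
O(J, a) = -10 (O(J, a) = -5 - 5 = -10)
t = -11/30 (t = (11/(-10))/3 = (11*(-⅒))/3 = (⅓)*(-11/10) = -11/30 ≈ -0.36667)
-t*q = -(-11)*(9 - √2931)/30 = -(-33/10 + 11*√2931/30) = 33/10 - 11*√2931/30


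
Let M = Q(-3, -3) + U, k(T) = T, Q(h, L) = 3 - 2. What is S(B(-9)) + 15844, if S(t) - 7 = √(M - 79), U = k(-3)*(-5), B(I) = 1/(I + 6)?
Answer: 15851 + 3*I*√7 ≈ 15851.0 + 7.9373*I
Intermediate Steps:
Q(h, L) = 1
B(I) = 1/(6 + I)
U = 15 (U = -3*(-5) = 15)
M = 16 (M = 1 + 15 = 16)
S(t) = 7 + 3*I*√7 (S(t) = 7 + √(16 - 79) = 7 + √(-63) = 7 + 3*I*√7)
S(B(-9)) + 15844 = (7 + 3*I*√7) + 15844 = 15851 + 3*I*√7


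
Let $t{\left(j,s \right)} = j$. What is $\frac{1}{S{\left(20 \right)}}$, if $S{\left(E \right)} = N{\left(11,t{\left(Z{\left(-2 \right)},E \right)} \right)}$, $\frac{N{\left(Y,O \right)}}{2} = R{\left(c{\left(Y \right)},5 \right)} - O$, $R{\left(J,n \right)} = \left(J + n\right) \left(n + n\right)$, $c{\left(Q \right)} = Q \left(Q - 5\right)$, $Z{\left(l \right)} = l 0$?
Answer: $\frac{1}{1420} \approx 0.00070423$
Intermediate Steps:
$Z{\left(l \right)} = 0$
$c{\left(Q \right)} = Q \left(-5 + Q\right)$
$R{\left(J,n \right)} = 2 n \left(J + n\right)$ ($R{\left(J,n \right)} = \left(J + n\right) 2 n = 2 n \left(J + n\right)$)
$N{\left(Y,O \right)} = 100 - 2 O + 20 Y \left(-5 + Y\right)$ ($N{\left(Y,O \right)} = 2 \left(2 \cdot 5 \left(Y \left(-5 + Y\right) + 5\right) - O\right) = 2 \left(2 \cdot 5 \left(5 + Y \left(-5 + Y\right)\right) - O\right) = 2 \left(\left(50 + 10 Y \left(-5 + Y\right)\right) - O\right) = 2 \left(50 - O + 10 Y \left(-5 + Y\right)\right) = 100 - 2 O + 20 Y \left(-5 + Y\right)$)
$S{\left(E \right)} = 1420$ ($S{\left(E \right)} = 100 - 0 + 20 \cdot 11 \left(-5 + 11\right) = 100 + 0 + 20 \cdot 11 \cdot 6 = 100 + 0 + 1320 = 1420$)
$\frac{1}{S{\left(20 \right)}} = \frac{1}{1420}$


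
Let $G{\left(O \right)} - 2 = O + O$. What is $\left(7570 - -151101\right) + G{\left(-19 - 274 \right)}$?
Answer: $158087$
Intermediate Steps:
$G{\left(O \right)} = 2 + 2 O$ ($G{\left(O \right)} = 2 + \left(O + O\right) = 2 + 2 O$)
$\left(7570 - -151101\right) + G{\left(-19 - 274 \right)} = \left(7570 - -151101\right) + \left(2 + 2 \left(-19 - 274\right)\right) = \left(7570 + 151101\right) + \left(2 + 2 \left(-19 - 274\right)\right) = 158671 + \left(2 + 2 \left(-293\right)\right) = 158671 + \left(2 - 586\right) = 158671 - 584 = 158087$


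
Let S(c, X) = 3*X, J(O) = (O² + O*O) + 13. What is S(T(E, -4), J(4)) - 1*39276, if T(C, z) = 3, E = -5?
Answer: -39141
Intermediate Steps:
J(O) = 13 + 2*O² (J(O) = (O² + O²) + 13 = 2*O² + 13 = 13 + 2*O²)
S(T(E, -4), J(4)) - 1*39276 = 3*(13 + 2*4²) - 1*39276 = 3*(13 + 2*16) - 39276 = 3*(13 + 32) - 39276 = 3*45 - 39276 = 135 - 39276 = -39141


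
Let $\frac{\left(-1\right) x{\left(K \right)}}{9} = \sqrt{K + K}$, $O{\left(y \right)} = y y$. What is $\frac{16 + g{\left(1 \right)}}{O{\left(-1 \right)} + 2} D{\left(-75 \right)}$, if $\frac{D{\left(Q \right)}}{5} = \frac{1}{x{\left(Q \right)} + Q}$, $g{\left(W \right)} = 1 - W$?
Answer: $- \frac{80}{711} + \frac{16 i \sqrt{6}}{237} \approx -0.11252 + 0.16537 i$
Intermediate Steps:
$O{\left(y \right)} = y^{2}$
$x{\left(K \right)} = - 9 \sqrt{2} \sqrt{K}$ ($x{\left(K \right)} = - 9 \sqrt{K + K} = - 9 \sqrt{2 K} = - 9 \sqrt{2} \sqrt{K}$)
$D{\left(Q \right)} = \frac{5}{Q - 9 \sqrt{2} \sqrt{Q}}$ ($D{\left(Q \right)} = \frac{5}{- 9 \sqrt{2} \sqrt{Q} + Q} = \frac{5}{Q - 9 \sqrt{2} \sqrt{Q}}$)
$\frac{16 + g{\left(1 \right)}}{O{\left(-1 \right)} + 2} D{\left(-75 \right)} = \frac{16 + \left(1 - 1\right)}{\left(-1\right)^{2} + 2} \frac{5}{-75 - 9 \sqrt{2} \sqrt{-75}} = \frac{16 + \left(1 - 1\right)}{1 + 2} \frac{5}{-75 - 9 \sqrt{2} \cdot 5 i \sqrt{3}} = \frac{16 + 0}{3} \frac{5}{-75 - 45 i \sqrt{6}} = 16 \cdot \frac{1}{3} \frac{5}{-75 - 45 i \sqrt{6}} = \frac{16 \frac{5}{-75 - 45 i \sqrt{6}}}{3} = \frac{80}{3 \left(-75 - 45 i \sqrt{6}\right)}$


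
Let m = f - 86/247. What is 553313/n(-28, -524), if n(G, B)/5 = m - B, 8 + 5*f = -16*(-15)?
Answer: 136668311/704014 ≈ 194.13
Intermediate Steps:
f = 232/5 (f = -8/5 + (-16*(-15))/5 = -8/5 + (⅕)*240 = -8/5 + 48 = 232/5 ≈ 46.400)
m = 56874/1235 (m = 232/5 - 86/247 = 56874/1235 ≈ 46.052)
n(G, B) = 56874/247 - 5*B (n(G, B) = 5*(56874/1235 - B) = 56874/247 - 5*B)
553313/n(-28, -524) = 553313/(56874/247 - 5*(-524)) = 553313/(56874/247 + 2620) = 553313/(704014/247) = 553313*(247/704014) = 136668311/704014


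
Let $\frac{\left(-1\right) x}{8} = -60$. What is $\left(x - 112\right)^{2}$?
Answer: $135424$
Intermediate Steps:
$x = 480$ ($x = \left(-8\right) \left(-60\right) = 480$)
$\left(x - 112\right)^{2} = \left(480 - 112\right)^{2} = 368^{2} = 135424$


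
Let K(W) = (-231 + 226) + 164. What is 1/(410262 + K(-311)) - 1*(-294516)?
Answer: 120875551237/410421 ≈ 2.9452e+5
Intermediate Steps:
K(W) = 159 (K(W) = -5 + 164 = 159)
1/(410262 + K(-311)) - 1*(-294516) = 1/(410262 + 159) - 1*(-294516) = 1/410421 + 294516 = 120875551237/410421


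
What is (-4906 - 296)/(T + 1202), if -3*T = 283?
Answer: -15606/3323 ≈ -4.6964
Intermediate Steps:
T = -283/3 (T = -1/3*283 = -283/3 ≈ -94.333)
(-4906 - 296)/(T + 1202) = (-4906 - 296)/(-283/3 + 1202) = -5202/3323/3 = -5202*3/3323 = -15606/3323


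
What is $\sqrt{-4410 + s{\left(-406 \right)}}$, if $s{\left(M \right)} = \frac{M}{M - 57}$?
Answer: $\frac{4 i \sqrt{59073707}}{463} \approx 66.401 i$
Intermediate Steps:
$s{\left(M \right)} = \frac{M}{-57 + M}$
$\sqrt{-4410 + s{\left(-406 \right)}} = \sqrt{-4410 - \frac{406}{-57 - 406}} = \sqrt{-4410 - \frac{406}{-463}} = \sqrt{-4410 - - \frac{406}{463}} = \sqrt{-4410 + \frac{406}{463}} = \sqrt{- \frac{2041424}{463}} = \frac{4 i \sqrt{59073707}}{463}$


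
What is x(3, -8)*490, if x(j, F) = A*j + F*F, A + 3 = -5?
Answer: 19600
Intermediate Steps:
A = -8 (A = -3 - 5 = -8)
x(j, F) = F**2 - 8*j (x(j, F) = -8*j + F*F = -8*j + F**2 = F**2 - 8*j)
x(3, -8)*490 = ((-8)**2 - 8*3)*490 = (64 - 24)*490 = 40*490 = 19600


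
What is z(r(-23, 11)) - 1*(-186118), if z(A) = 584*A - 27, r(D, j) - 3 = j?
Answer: 194267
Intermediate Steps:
r(D, j) = 3 + j
z(A) = -27 + 584*A
z(r(-23, 11)) - 1*(-186118) = (-27 + 584*(3 + 11)) - 1*(-186118) = (-27 + 584*14) + 186118 = (-27 + 8176) + 186118 = 8149 + 186118 = 194267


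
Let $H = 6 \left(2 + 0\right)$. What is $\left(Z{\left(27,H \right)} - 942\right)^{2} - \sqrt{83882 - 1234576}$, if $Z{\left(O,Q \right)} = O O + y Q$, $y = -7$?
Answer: $88209 - i \sqrt{1150694} \approx 88209.0 - 1072.7 i$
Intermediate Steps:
$H = 12$ ($H = 6 \cdot 2 = 12$)
$Z{\left(O,Q \right)} = O^{2} - 7 Q$ ($Z{\left(O,Q \right)} = O O - 7 Q = O^{2} - 7 Q$)
$\left(Z{\left(27,H \right)} - 942\right)^{2} - \sqrt{83882 - 1234576} = \left(\left(27^{2} - 84\right) - 942\right)^{2} - \sqrt{83882 - 1234576} = \left(\left(729 - 84\right) - 942\right)^{2} - \sqrt{-1150694} = \left(645 - 942\right)^{2} - i \sqrt{1150694} = \left(-297\right)^{2} - i \sqrt{1150694} = 88209 - i \sqrt{1150694}$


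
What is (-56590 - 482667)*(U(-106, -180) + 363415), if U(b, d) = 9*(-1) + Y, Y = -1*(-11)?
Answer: -195975161169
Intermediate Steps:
Y = 11
U(b, d) = 2 (U(b, d) = 9*(-1) + 11 = -9 + 11 = 2)
(-56590 - 482667)*(U(-106, -180) + 363415) = (-56590 - 482667)*(2 + 363415) = -539257*363417 = -195975161169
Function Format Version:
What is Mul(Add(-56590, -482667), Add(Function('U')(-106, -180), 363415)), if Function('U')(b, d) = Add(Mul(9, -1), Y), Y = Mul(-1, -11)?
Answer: -195975161169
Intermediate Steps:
Y = 11
Function('U')(b, d) = 2 (Function('U')(b, d) = Add(Mul(9, -1), 11) = Add(-9, 11) = 2)
Mul(Add(-56590, -482667), Add(Function('U')(-106, -180), 363415)) = Mul(Add(-56590, -482667), Add(2, 363415)) = Mul(-539257, 363417) = -195975161169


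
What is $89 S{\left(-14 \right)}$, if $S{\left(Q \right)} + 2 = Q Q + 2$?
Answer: $17444$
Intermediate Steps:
$S{\left(Q \right)} = Q^{2}$ ($S{\left(Q \right)} = -2 + \left(Q Q + 2\right) = -2 + \left(Q^{2} + 2\right) = -2 + \left(2 + Q^{2}\right) = Q^{2}$)
$89 S{\left(-14 \right)} = 89 \left(-14\right)^{2} = 89 \cdot 196 = 17444$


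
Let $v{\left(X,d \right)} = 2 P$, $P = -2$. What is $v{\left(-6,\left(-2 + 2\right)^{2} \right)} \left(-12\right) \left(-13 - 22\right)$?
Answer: $-1680$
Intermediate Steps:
$v{\left(X,d \right)} = -4$ ($v{\left(X,d \right)} = 2 \left(-2\right) = -4$)
$v{\left(-6,\left(-2 + 2\right)^{2} \right)} \left(-12\right) \left(-13 - 22\right) = \left(-4\right) \left(-12\right) \left(-13 - 22\right) = 48 \left(-35\right) = -1680$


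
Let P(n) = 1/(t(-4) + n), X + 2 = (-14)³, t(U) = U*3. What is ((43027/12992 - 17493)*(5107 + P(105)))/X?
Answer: 13490182115701/414733872 ≈ 32527.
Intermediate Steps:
t(U) = 3*U
X = -2746 (X = -2 + (-14)³ = -2 - 2744 = -2746)
P(n) = 1/(-12 + n) (P(n) = 1/(3*(-4) + n) = 1/(-12 + n))
((43027/12992 - 17493)*(5107 + P(105)))/X = ((43027/12992 - 17493)*(5107 + 1/(-12 + 105)))/(-2746) = ((43027*(1/12992) - 17493)*(5107 + 1/93))*(-1/2746) = ((43027/12992 - 17493)*(5107 + 1/93))*(-1/2746) = -227226029/12992*474952/93*(-1/2746) = -13490182115701/151032*(-1/2746) = 13490182115701/414733872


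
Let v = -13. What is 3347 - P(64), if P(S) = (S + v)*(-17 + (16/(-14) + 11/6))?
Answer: 58503/14 ≈ 4178.8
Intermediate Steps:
P(S) = 8905/42 - 685*S/42 (P(S) = (S - 13)*(-17 + (16/(-14) + 11/6)) = (-13 + S)*(-17 + (16*(-1/14) + 11*(⅙))) = (-13 + S)*(-17 + (-8/7 + 11/6)) = (-13 + S)*(-17 + 29/42) = (-13 + S)*(-685/42) = 8905/42 - 685*S/42)
3347 - P(64) = 3347 - (8905/42 - 685/42*64) = 3347 - (8905/42 - 21920/21) = 3347 - 1*(-11645/14) = 3347 + 11645/14 = 58503/14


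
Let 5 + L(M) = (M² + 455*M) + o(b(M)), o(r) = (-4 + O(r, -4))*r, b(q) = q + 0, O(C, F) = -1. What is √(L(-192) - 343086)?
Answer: I*√392627 ≈ 626.6*I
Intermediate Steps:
b(q) = q
o(r) = -5*r (o(r) = (-4 - 1)*r = -5*r)
L(M) = -5 + M² + 450*M (L(M) = -5 + ((M² + 455*M) - 5*M) = -5 + (M² + 450*M) = -5 + M² + 450*M)
√(L(-192) - 343086) = √((-5 + (-192)² + 450*(-192)) - 343086) = √((-5 + 36864 - 86400) - 343086) = √(-49541 - 343086) = √(-392627) = I*√392627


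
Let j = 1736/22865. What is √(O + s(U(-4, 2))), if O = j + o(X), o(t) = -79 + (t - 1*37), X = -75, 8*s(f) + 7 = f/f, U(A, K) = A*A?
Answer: I*√400835134015/45730 ≈ 13.845*I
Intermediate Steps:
U(A, K) = A²
s(f) = -¾ (s(f) = -7/8 + (f/f)/8 = -7/8 + (⅛)*1 = -7/8 + ⅛ = -¾)
j = 1736/22865 (j = 1736*(1/22865) = 1736/22865 ≈ 0.075924)
o(t) = -116 + t (o(t) = -79 + (t - 37) = -79 + (-37 + t) = -116 + t)
O = -4365479/22865 (O = 1736/22865 + (-116 - 75) = 1736/22865 - 191 = -4365479/22865 ≈ -190.92)
√(O + s(U(-4, 2))) = √(-4365479/22865 - ¾) = √(-17530511/91460) = I*√400835134015/45730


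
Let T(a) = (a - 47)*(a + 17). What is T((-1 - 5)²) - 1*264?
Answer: -847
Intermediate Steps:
T(a) = (-47 + a)*(17 + a)
T((-1 - 5)²) - 1*264 = (-799 + ((-1 - 5)²)² - 30*(-1 - 5)²) - 1*264 = (-799 + ((-6)²)² - 30*(-6)²) - 264 = (-799 + 36² - 30*36) - 264 = (-799 + 1296 - 1080) - 264 = -583 - 264 = -847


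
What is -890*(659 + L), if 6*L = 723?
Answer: -693755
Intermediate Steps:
L = 241/2 (L = (⅙)*723 = 241/2 ≈ 120.50)
-890*(659 + L) = -890*(659 + 241/2) = -890*1559/2 = -693755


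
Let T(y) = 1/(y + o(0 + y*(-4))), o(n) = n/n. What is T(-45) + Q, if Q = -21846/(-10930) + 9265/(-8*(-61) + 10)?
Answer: 1232242553/59874540 ≈ 20.580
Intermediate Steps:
Q = 56072879/2721570 (Q = -21846*(-1/10930) + 9265/(488 + 10) = 10923/5465 + 9265/498 = 56072879/2721570 ≈ 20.603)
o(n) = 1
T(y) = 1/(1 + y) (T(y) = 1/(y + 1) = 1/(1 + y))
T(-45) + Q = 1/(1 - 45) + 56072879/2721570 = 1/(-44) + 56072879/2721570 = -1/44 + 56072879/2721570 = 1232242553/59874540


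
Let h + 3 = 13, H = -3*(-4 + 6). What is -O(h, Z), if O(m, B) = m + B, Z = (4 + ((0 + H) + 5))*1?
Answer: -13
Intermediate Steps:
H = -6 (H = -3*2 = -6)
h = 10 (h = -3 + 13 = 10)
Z = 3 (Z = (4 + ((0 - 6) + 5))*1 = (4 + (-6 + 5))*1 = (4 - 1)*1 = 3*1 = 3)
O(m, B) = B + m
-O(h, Z) = -(3 + 10) = -1*13 = -13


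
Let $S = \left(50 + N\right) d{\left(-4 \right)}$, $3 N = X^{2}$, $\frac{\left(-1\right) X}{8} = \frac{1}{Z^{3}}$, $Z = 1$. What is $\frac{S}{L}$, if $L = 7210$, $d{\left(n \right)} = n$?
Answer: $- \frac{428}{10815} \approx -0.039575$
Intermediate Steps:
$X = -8$ ($X = - \frac{8}{1^{3}} = - \frac{8}{1} = \left(-8\right) 1 = -8$)
$N = \frac{64}{3}$ ($N = \frac{\left(-8\right)^{2}}{3} = \frac{1}{3} \cdot 64 = \frac{64}{3} \approx 21.333$)
$S = - \frac{856}{3}$ ($S = \left(50 + \frac{64}{3}\right) \left(-4\right) = \frac{214}{3} \left(-4\right) = - \frac{856}{3} \approx -285.33$)
$\frac{S}{L} = - \frac{856}{3 \cdot 7210} = \left(- \frac{856}{3}\right) \frac{1}{7210} = - \frac{428}{10815}$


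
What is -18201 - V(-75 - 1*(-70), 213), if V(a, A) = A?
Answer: -18414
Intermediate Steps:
-18201 - V(-75 - 1*(-70), 213) = -18201 - 1*213 = -18201 - 213 = -18414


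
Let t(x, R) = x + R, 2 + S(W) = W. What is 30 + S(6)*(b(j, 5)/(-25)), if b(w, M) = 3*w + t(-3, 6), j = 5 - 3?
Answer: 714/25 ≈ 28.560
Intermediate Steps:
S(W) = -2 + W
j = 2
t(x, R) = R + x
b(w, M) = 3 + 3*w (b(w, M) = 3*w + (6 - 3) = 3*w + 3 = 3 + 3*w)
30 + S(6)*(b(j, 5)/(-25)) = 30 + (-2 + 6)*((3 + 3*2)/(-25)) = 30 + 4*((3 + 6)*(-1/25)) = 30 + 4*(9*(-1/25)) = 30 + 4*(-9/25) = 30 - 36/25 = 714/25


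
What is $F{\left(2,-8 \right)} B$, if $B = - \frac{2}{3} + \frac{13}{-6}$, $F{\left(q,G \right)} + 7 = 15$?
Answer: $- \frac{68}{3} \approx -22.667$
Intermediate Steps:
$F{\left(q,G \right)} = 8$ ($F{\left(q,G \right)} = -7 + 15 = 8$)
$B = - \frac{17}{6}$ ($B = \left(-2\right) \frac{1}{3} + 13 \left(- \frac{1}{6}\right) = - \frac{2}{3} - \frac{13}{6} = - \frac{17}{6} \approx -2.8333$)
$F{\left(2,-8 \right)} B = 8 \left(- \frac{17}{6}\right) = - \frac{68}{3}$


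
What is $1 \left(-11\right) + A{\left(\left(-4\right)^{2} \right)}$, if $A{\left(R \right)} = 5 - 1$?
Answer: $-7$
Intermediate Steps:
$A{\left(R \right)} = 4$ ($A{\left(R \right)} = 5 - 1 = 4$)
$1 \left(-11\right) + A{\left(\left(-4\right)^{2} \right)} = 1 \left(-11\right) + 4 = -11 + 4 = -7$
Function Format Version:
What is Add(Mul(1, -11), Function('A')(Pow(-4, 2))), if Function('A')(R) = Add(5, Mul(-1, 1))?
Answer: -7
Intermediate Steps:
Function('A')(R) = 4 (Function('A')(R) = Add(5, -1) = 4)
Add(Mul(1, -11), Function('A')(Pow(-4, 2))) = Add(Mul(1, -11), 4) = Add(-11, 4) = -7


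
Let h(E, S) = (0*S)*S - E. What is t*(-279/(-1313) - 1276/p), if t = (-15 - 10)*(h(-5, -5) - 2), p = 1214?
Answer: 50125575/796991 ≈ 62.894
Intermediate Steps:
h(E, S) = -E (h(E, S) = 0*S - E = 0 - E = -E)
t = -75 (t = (-15 - 10)*(-1*(-5) - 2) = -25*(5 - 2) = -25*3 = -75)
t*(-279/(-1313) - 1276/p) = -75*(-279/(-1313) - 1276/1214) = -75*(-279*(-1/1313) - 1276*1/1214) = -75*(279/1313 - 638/607) = -75*(-668341/796991) = 50125575/796991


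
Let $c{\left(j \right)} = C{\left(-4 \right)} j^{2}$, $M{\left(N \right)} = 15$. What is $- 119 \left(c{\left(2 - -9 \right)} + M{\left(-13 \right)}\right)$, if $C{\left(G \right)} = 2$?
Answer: $-30583$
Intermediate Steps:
$c{\left(j \right)} = 2 j^{2}$
$- 119 \left(c{\left(2 - -9 \right)} + M{\left(-13 \right)}\right) = - 119 \left(2 \left(2 - -9\right)^{2} + 15\right) = - 119 \left(2 \left(2 + 9\right)^{2} + 15\right) = - 119 \left(2 \cdot 11^{2} + 15\right) = - 119 \left(2 \cdot 121 + 15\right) = - 119 \left(242 + 15\right) = \left(-119\right) 257 = -30583$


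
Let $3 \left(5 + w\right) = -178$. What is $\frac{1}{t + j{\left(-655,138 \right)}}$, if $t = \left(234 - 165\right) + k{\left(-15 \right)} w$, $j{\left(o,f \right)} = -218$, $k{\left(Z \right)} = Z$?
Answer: $\frac{1}{816} \approx 0.0012255$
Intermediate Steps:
$w = - \frac{193}{3}$ ($w = -5 + \frac{1}{3} \left(-178\right) = -5 - \frac{178}{3} = - \frac{193}{3} \approx -64.333$)
$t = 1034$ ($t = \left(234 - 165\right) - -965 = \left(234 - 165\right) + 965 = 69 + 965 = 1034$)
$\frac{1}{t + j{\left(-655,138 \right)}} = \frac{1}{1034 - 218} = \frac{1}{816}$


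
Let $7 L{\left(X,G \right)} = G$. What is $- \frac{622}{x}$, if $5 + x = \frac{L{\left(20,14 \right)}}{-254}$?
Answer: $\frac{39497}{318} \approx 124.2$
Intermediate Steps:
$L{\left(X,G \right)} = \frac{G}{7}$
$x = - \frac{636}{127}$ ($x = -5 + \frac{\frac{1}{7} \cdot 14}{-254} = -5 + 2 \left(- \frac{1}{254}\right) = -5 - \frac{1}{127} = - \frac{636}{127} \approx -5.0079$)
$- \frac{622}{x} = - \frac{622}{- \frac{636}{127}} = \left(-622\right) \left(- \frac{127}{636}\right) = \frac{39497}{318}$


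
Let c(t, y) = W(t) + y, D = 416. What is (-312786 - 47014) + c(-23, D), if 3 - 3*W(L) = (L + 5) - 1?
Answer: -1078130/3 ≈ -3.5938e+5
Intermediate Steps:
W(L) = -⅓ - L/3 (W(L) = 1 - ((L + 5) - 1)/3 = 1 - ((5 + L) - 1)/3 = 1 - (4 + L)/3 = 1 + (-4/3 - L/3) = -⅓ - L/3)
c(t, y) = -⅓ + y - t/3 (c(t, y) = (-⅓ - t/3) + y = -⅓ + y - t/3)
(-312786 - 47014) + c(-23, D) = (-312786 - 47014) + (-⅓ + 416 - ⅓*(-23)) = -359800 + (-⅓ + 416 + 23/3) = -359800 + 1270/3 = -1078130/3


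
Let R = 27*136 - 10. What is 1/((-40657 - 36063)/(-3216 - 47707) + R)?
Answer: 50923/186556746 ≈ 0.00027296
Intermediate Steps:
R = 3662 (R = 3672 - 10 = 3662)
1/((-40657 - 36063)/(-3216 - 47707) + R) = 1/((-40657 - 36063)/(-3216 - 47707) + 3662) = 1/(-76720/(-50923) + 3662) = 1/(-76720*(-1/50923) + 3662) = 1/(76720/50923 + 3662) = 1/(186556746/50923) = 50923/186556746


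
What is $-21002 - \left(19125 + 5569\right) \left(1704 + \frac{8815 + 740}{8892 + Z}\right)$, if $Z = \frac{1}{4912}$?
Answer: $- \frac{367992704147986}{8735501} \approx -4.2126 \cdot 10^{7}$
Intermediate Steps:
$Z = \frac{1}{4912} \approx 0.00020358$
$-21002 - \left(19125 + 5569\right) \left(1704 + \frac{8815 + 740}{8892 + Z}\right) = -21002 - \left(19125 + 5569\right) \left(1704 + \frac{8815 + 740}{8892 + \frac{1}{4912}}\right) = -21002 - 24694 \left(1704 + \frac{9555}{\frac{43677505}{4912}}\right) = -21002 - 24694 \left(1704 + 9555 \cdot \frac{4912}{43677505}\right) = -21002 - 24694 \left(1704 + \frac{9386832}{8735501}\right) = -21002 - 24694 \cdot \frac{14894680536}{8735501} = -21002 - \frac{367809241155984}{8735501} = - \frac{367992704147986}{8735501}$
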